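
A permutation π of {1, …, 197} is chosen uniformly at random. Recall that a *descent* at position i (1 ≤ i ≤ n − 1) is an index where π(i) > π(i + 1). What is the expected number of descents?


Write X = Σ X_I over i = 1, …, 196, with X_I the indicator of one descent.
There are 196 indicators.
For each fixed i, the pair (π(i), π(i+1)) is a uniformly random ordered pair of distinct values from {1, …, 197}; by symmetry P[π(i) > π(i+1)] = 1/2.
By linearity: E[X] = 196 · (1/2) = (197 − 1) · (1/2) = 98 ≈ 98.000000.

E[X] = 98 = 98.000000.


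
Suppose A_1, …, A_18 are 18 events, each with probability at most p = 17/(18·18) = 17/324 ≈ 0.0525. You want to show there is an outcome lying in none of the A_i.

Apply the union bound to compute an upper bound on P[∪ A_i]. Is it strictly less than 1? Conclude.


Union bound: P[∪_{i=1}^{18} A_i] ≤ Σ_i P[A_i] ≤ 18·p = 18·(17/324) = 17/18.
Numerically: 17/18 ≈ 0.9444.
Is 17/18 < 1? YES.
Since P[∪ A_i] ≤ 17/18 < 1, the complement has P[∩ A_i^c] ≥ 1 − 17/18 = 1/18 > 0, so some outcome avoids every A_i.

18·p = 17/18 ≈ 0.9444; existence CERTIFIED by the union bound.


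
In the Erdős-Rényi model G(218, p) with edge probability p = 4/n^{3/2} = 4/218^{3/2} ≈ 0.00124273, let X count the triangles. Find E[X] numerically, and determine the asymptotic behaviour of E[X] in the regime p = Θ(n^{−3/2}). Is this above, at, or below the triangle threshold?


Number of potential triangles: C(218, 3) = 1703016.
Each occurs with probability p³ ≈ (0.00124273)³ ≈ 1.91922438e-09.
By linearity: E[X] = C(218, 3)·p³ ≈ 1703016 · 1.91922438e-09 ≈ 0.003268.
Since α = 3/2 > 1, p = c/n^{3/2} = o(1/n) is below the triangle threshold p ~ 1/n. Asymptotically E[X] ~ (c³/6)·n^{3(1−α)} = (4³/6)·n^{-1.5} → 0, so by Markov's inequality G has no triangles w.h.p.

E[X] ≈ 0.003268; in regime p = Θ(1/n^{3/2}) E[X] tends to 0 (below the triangle threshold p ~ 1/n).


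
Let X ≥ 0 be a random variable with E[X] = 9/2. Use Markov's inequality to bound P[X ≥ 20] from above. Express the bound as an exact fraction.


μ = E[X] = 9/2, a = 20.
Markov: P[X ≥ 20] ≤ μ/a = (9/2)/20 = 9/40.
Numerically: ≈ 0.2250.
(Since a = 20 > μ = 4.5000, the bound 9/40 is < 1 and informative.)

P[X ≥ 20] ≤ 9/40 ≈ 0.2250.


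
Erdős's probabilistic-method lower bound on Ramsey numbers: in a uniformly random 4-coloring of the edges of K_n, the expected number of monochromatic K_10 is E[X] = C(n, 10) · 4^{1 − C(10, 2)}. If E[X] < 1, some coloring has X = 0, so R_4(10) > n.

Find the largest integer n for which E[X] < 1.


We need C(n, 10) · 4^{1 − 45} < 1, i.e. C(n, 10) < 4^{45 − 1} = 309485009821345068724781056.
Check values of n near the boundary:
  n = 2020: C(2020, 10) = 304832018578739931133653656; 304832018578739931133653656 < 309485009821345068724781056? YES
  n = 2021: C(2021, 10) = 306347841644770462864800616; 306347841644770462864800616 < 309485009821345068724781056? YES
  n = 2022: C(2022, 10) = 307870445231474093395937796; 307870445231474093395937796 < 309485009821345068724781056? YES
  n = 2023: C(2023, 10) = 309399856285778485315440716; 309399856285778485315440716 < 309485009821345068724781056? YES
  n = 2024: C(2024, 10) = 310936101848269937576192656; 310936101848269937576192656 < 309485009821345068724781056? NO
  n = 2025: C(2025, 10) = 312479209053472269772600560; 312479209053472269772600560 < 309485009821345068724781056? NO
The largest n with C(n, 10) < 309485009821345068724781056 is n = 2023 (where E[X] = 77349964071444621328860179/77371252455336267181195264 ≈ 0.9997249). Hence R_4(10) > 2023, i.e. R_4(10) ≥ 2024.

Largest n = 2023; hence R_4(10) > 2023.


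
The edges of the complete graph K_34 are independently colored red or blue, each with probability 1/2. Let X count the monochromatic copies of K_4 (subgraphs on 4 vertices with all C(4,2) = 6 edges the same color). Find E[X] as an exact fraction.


Let X = Σ_S X_S over the C(34, 4) = 46376 subsets S of size 4, where X_S = 1 if the K_4 on S is monochromatic.
For a fixed S, the K_4 on S has C(4, 2) = 6 edges. P[all 6 edges red] = (1/2)^6, and likewise for blue, so P[monochromatic] = 2·(1/2)^6 = 2^{1 − 6} = 1/32.
By linearity: E[X] = C(34, 4) · 2^{1 − 6} = 46376 · 1/32 = 5797/4.
Numerically: E[X] ≈ 1449.250.

E[X] = C(34,4)·2^(1−C(4,2)) = 5797/4 ≈ 1449.250.


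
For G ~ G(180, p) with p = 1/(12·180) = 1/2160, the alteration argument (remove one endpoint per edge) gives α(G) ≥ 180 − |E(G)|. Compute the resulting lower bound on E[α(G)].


E[|E(G)|] = C(180, 2)·p = 16110 · (1/2160) = 179/24.
E[α(G)] ≥ n − E[|E(G)|] = 180 − 179/24 = 4141/24.
Numerically: ≈ 172.54167.
(This is only a lower bound; the true E[α(G)] may be larger.)

E[α(G)] ≥ 4141/24 ≈ 172.54167.


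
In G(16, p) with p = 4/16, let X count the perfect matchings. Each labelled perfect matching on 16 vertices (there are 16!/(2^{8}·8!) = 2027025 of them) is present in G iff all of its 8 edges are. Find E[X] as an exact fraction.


K_16 has 16!/(2^{8}·8!) = 2027025 labelled perfect matchings.
For each such perfect matching H, let X_H = 1 if all 8 edges of H are present in G. Then P[X_H = 1] = p^{8} = (1/4)^{8} = 1/65536.
Summing the indicators: E[X] = Σ_H E[X_H] = 2027025 · p^{8} = 2027025 · 1/65536 = 2027025/65536.
Numerically: E[X] ≈ 30.93.

E[X] = 2027025 · (1/4)^{8} = 2027025/65536 ≈ 30.93.


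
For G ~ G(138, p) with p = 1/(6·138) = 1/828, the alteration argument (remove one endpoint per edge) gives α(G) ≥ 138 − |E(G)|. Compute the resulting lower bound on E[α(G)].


E[|E(G)|] = C(138, 2)·p = 9453 · (1/828) = 137/12.
E[α(G)] ≥ n − E[|E(G)|] = 138 − 137/12 = 1519/12.
Numerically: ≈ 126.58333.
(This is only a lower bound; the true E[α(G)] may be larger.)

E[α(G)] ≥ 1519/12 ≈ 126.58333.


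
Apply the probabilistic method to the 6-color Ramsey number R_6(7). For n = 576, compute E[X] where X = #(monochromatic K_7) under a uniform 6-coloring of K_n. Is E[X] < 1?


E[X] = C(576, 7) · 6^{1 − 21} = 4023771393470400 · 6^{−20} = 4023771393470400/3656158440062976.
As a reduced fraction: E[X] = 6985714224775/6347497291776 ≈ 1.100546.
Is E[X] < 1? NO.
Since E[X] ≥ 1, the first-moment bound is inconclusive at n = 576; it does NOT by itself certify R_6(7) > 576.

E[X] = 6985714224775/6347497291776 ≈ 1.100546; E[X] ≥ 1; first-moment method inconclusive here.


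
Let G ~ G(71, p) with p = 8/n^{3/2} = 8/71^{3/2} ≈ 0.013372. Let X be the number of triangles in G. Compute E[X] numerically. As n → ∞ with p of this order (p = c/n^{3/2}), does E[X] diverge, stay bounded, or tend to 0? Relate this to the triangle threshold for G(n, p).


Number of potential triangles: C(71, 3) = 57155.
Each occurs with probability p³ ≈ (0.013372)³ ≈ 2.3911531e-06.
By linearity: E[X] = C(71, 3)·p³ ≈ 57155 · 2.3911531e-06 ≈ 0.13667.
Since α = 3/2 > 1, p = c/n^{3/2} = o(1/n) is below the triangle threshold p ~ 1/n. Asymptotically E[X] ~ (c³/6)·n^{3(1−α)} = (8³/6)·n^{-1.5} → 0, so by Markov's inequality G has no triangles w.h.p.

E[X] ≈ 0.13667; in regime p = Θ(1/n^{3/2}) E[X] tends to 0 (below the triangle threshold p ~ 1/n).


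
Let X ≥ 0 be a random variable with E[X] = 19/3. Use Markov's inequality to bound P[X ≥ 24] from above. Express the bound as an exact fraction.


μ = E[X] = 19/3, a = 24.
Markov: P[X ≥ 24] ≤ μ/a = (19/3)/24 = 19/72.
Numerically: ≈ 0.26389.
(Since a = 24 > μ = 6.33333, the bound 19/72 is < 1 and informative.)

P[X ≥ 24] ≤ 19/72 ≈ 0.26389.


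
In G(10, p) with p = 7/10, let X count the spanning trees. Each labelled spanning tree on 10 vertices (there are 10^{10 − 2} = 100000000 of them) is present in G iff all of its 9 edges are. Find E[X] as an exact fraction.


K_10 has 10^{10 − 2} = 100000000 labelled spanning trees.
For each such spanning tree H, let X_H = 1 if all 9 edges of H are present in G. Then P[X_H = 1] = p^{9} = (7/10)^{9} = 40353607/1000000000.
Summing the indicators: E[X] = Σ_H E[X_H] = 100000000 · p^{9} = 100000000 · 40353607/1000000000 = 40353607/10.
Numerically: E[X] ≈ 4.03536e+06.

E[X] = 100000000 · (7/10)^{9} = 40353607/10 ≈ 4.03536e+06.


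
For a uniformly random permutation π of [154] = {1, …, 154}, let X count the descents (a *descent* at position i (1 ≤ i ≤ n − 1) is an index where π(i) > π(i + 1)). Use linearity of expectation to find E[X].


Write X = Σ X_I over i = 1, …, 153, with X_I the indicator of one descent.
There are 153 indicators.
For each fixed i, the pair (π(i), π(i+1)) is a uniformly random ordered pair of distinct values from {1, …, 154}; by symmetry P[π(i) > π(i+1)] = 1/2.
By linearity: E[X] = 153 · (1/2) = (154 − 1) · (1/2) = 153/2 ≈ 76.5000.

E[X] = 153/2 = 76.5000.


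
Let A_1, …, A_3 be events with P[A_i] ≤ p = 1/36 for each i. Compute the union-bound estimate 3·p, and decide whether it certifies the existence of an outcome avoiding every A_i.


Union bound: P[∪_{i=1}^{3} A_i] ≤ Σ_i P[A_i] ≤ 3·p = 3·(1/36) = 1/12.
Numerically: 1/12 ≈ 0.08333.
Is 1/12 < 1? YES.
Since P[∪ A_i] ≤ 1/12 < 1, the complement has P[∩ A_i^c] ≥ 1 − 1/12 = 11/12 > 0, so some outcome avoids every A_i.

3·p = 1/12 ≈ 0.08333; existence CERTIFIED by the union bound.


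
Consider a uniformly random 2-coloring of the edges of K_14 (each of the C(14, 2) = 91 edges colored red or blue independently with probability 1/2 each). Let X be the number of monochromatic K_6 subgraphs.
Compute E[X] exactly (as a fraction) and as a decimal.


Let X = Σ_S X_S over the C(14, 6) = 3003 subsets S of size 6, where X_S = 1 if the K_6 on S is monochromatic.
For a fixed S, the K_6 on S has C(6, 2) = 15 edges. P[all 15 edges red] = (1/2)^15, and likewise for blue, so P[monochromatic] = 2·(1/2)^15 = 2^{1 − 15} = 1/16384.
By linearity: E[X] = C(14, 6) · 2^{1 − 15} = 3003 · 1/16384 = 3003/16384.
Numerically: E[X] ≈ 0.1833.

E[X] = C(14,6)·2^(1−C(6,2)) = 3003/16384 ≈ 0.1833.


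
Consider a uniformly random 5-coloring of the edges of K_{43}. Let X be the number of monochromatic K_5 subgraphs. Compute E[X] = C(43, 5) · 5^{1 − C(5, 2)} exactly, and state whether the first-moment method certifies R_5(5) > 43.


E[X] = C(43, 5) · 5^{1 − 10} = 962598 · 5^{−9} = 962598/1953125.
As a reduced fraction: E[X] = 962598/1953125 ≈ 0.4928502.
Is E[X] < 1? YES.
Since E[X] < 1, there exists a 5-coloring of K_{43} with no monochromatic K_5; hence R_5(5) > 43.

E[X] = 962598/1953125 ≈ 0.4928502; E[X] < 1, so R_5(5) > 43.


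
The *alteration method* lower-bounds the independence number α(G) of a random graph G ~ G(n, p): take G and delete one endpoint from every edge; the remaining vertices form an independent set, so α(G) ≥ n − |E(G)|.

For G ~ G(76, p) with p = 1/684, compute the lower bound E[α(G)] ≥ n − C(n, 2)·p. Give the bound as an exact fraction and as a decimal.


E[|E(G)|] = C(76, 2)·p = 2850 · (1/684) = 25/6.
E[α(G)] ≥ n − E[|E(G)|] = 76 − 25/6 = 431/6.
Numerically: ≈ 71.8333.
(This is only a lower bound; the true E[α(G)] may be larger.)

E[α(G)] ≥ 431/6 ≈ 71.8333.


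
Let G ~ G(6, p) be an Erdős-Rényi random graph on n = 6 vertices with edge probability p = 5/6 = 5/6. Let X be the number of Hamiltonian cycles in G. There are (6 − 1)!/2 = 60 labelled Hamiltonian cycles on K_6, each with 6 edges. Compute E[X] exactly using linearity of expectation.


K_6 has (6 − 1)!/2 = 60 labelled Hamiltonian cycles.
For each such Hamiltonian cycle H, let X_H = 1 if all 6 edges of H are present in G. Then P[X_H = 1] = p^{6} = (5/6)^{6} = 15625/46656.
Summing the indicators: E[X] = Σ_H E[X_H] = 60 · p^{6} = 60 · 15625/46656 = 78125/3888.
Numerically: E[X] ≈ 20.094.

E[X] = 60 · (5/6)^{6} = 78125/3888 ≈ 20.094.


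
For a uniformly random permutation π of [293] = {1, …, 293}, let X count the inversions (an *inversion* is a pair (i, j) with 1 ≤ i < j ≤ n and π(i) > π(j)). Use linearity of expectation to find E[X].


Write X = Σ X_I over the C(293, 2) = 42778 pairs i < j, with X_I the indicator of one inversion.
There are 42778 indicators.
For each fixed pair i < j, the values π(i) and π(j) are two distinct elements of {1, …, 293} in uniformly random order; by symmetry P[π(i) > π(j)] = 1/2.
By linearity: E[X] = 42778 · (1/2) = C(293, 2) · (1/2) = 42778/2 = 21389 ≈ 21389.000000.

E[X] = 21389 = 21389.000000.


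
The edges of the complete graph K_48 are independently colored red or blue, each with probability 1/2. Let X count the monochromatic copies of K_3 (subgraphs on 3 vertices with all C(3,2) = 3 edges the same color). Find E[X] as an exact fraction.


Let X = Σ_S X_S over the C(48, 3) = 17296 subsets S of size 3, where X_S = 1 if the K_3 on S is monochromatic.
For a fixed S, the K_3 on S has C(3, 2) = 3 edges. P[all 3 edges red] = (1/2)^3, and likewise for blue, so P[monochromatic] = 2·(1/2)^3 = 2^{1 − 3} = 1/4.
By linearity of expectation: E[X] = C(48, 3) · 2^{1 − 3} = 17296 · 1/4 = 4324.
Numerically: E[X] ≈ 4324.000.

E[X] = C(48,3)·2^(1−C(3,2)) = 4324 ≈ 4324.000.


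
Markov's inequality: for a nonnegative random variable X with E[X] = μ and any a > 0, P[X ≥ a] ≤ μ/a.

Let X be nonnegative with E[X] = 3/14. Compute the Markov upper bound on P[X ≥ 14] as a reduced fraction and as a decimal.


μ = E[X] = 3/14, a = 14.
Markov: P[X ≥ 14] ≤ μ/a = (3/14)/14 = 3/196.
Numerically: ≈ 0.01531.
(Since a = 14 > μ = 0.21429, the bound 3/196 is < 1 and informative.)

P[X ≥ 14] ≤ 3/196 ≈ 0.01531.


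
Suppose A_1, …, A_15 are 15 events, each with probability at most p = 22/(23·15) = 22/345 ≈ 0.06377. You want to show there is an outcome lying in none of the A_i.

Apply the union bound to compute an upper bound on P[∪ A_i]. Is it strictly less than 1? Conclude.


Union bound: P[∪_{i=1}^{15} A_i] ≤ Σ_i P[A_i] ≤ 15·p = 15·(22/345) = 22/23.
Numerically: 22/23 ≈ 0.95652.
Is 22/23 < 1? YES.
Since P[∪ A_i] ≤ 22/23 < 1, the complement has P[∩ A_i^c] ≥ 1 − 22/23 = 1/23 > 0, so some outcome avoids every A_i.

15·p = 22/23 ≈ 0.95652; existence CERTIFIED by the union bound.


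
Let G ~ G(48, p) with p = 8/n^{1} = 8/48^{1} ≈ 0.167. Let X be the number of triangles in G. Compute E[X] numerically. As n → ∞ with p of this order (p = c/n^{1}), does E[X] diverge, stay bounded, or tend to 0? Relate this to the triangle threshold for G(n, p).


Number of potential triangles: C(48, 3) = 17296.
Each occurs with probability p³ ≈ (0.167)³ ≈ 4.62963e-03.
By linearity: E[X] = C(48, 3)·p³ ≈ 17296 · 4.62963e-03 ≈ 80.074.
Here α = 1, so p = 8/n is exactly at the triangle threshold p ~ 1/n. Asymptotically E[X] → c³/6 = 8³/6 = 256/3 ≈ 85.333, a bounded constant. In this regime the triangle count is asymptotically Poisson(c³/6).

E[X] ≈ 80.074; in regime p = Θ(1/n^{1}) E[X] stays bounded (at the triangle threshold p ~ 1/n).


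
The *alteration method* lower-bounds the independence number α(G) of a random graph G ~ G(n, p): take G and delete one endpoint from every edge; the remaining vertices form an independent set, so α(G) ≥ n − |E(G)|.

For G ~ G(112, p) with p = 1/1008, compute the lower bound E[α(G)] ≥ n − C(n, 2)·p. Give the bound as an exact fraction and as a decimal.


E[|E(G)|] = C(112, 2)·p = 6216 · (1/1008) = 37/6.
E[α(G)] ≥ n − E[|E(G)|] = 112 − 37/6 = 635/6.
Numerically: ≈ 105.83333.
(This is only a lower bound; the true E[α(G)] may be larger.)

E[α(G)] ≥ 635/6 ≈ 105.83333.


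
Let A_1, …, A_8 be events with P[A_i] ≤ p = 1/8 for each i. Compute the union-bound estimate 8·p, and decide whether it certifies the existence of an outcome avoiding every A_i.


Union bound: P[∪_{i=1}^{8} A_i] ≤ Σ_i P[A_i] ≤ 8·p = 8·(1/8) = 1.
Numerically: 1 ≈ 1.000000.
Is 1 < 1? NO.
Since the bound 1 is ≥ 1, the union bound is uninformative here; it does NOT by itself certify existence.

8·p = 1 ≈ 1.000000; existence NOT certified by the union bound.


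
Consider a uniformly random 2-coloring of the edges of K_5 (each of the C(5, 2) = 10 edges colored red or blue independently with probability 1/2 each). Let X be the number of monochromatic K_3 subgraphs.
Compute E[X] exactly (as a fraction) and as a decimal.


Let X = Σ_S X_S over the C(5, 3) = 10 subsets S of size 3, where X_S = 1 if the K_3 on S is monochromatic.
For a fixed S, the K_3 on S has C(3, 2) = 3 edges. P[all 3 edges red] = (1/2)^3, and likewise for blue, so P[monochromatic] = 2·(1/2)^3 = 2^{1 − 3} = 1/4.
Summing: E[X] = C(5, 3) · 2^{1 − 3} = 10 · 1/4 = 5/2.
Numerically: E[X] ≈ 2.500000.

E[X] = C(5,3)·2^(1−C(3,2)) = 5/2 ≈ 2.500000.


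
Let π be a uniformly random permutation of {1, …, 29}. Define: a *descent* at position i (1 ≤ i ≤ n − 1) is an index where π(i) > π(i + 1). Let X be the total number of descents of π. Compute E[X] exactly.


Write X = Σ X_I over i = 1, …, 28, with X_I the indicator of one descent.
There are 28 indicators.
For each fixed i, the pair (π(i), π(i+1)) is a uniformly random ordered pair of distinct values from {1, …, 29}; by symmetry P[π(i) > π(i+1)] = 1/2.
By linearity: E[X] = 28 · (1/2) = (29 − 1) · (1/2) = 14 ≈ 14.000.

E[X] = 14 = 14.000.


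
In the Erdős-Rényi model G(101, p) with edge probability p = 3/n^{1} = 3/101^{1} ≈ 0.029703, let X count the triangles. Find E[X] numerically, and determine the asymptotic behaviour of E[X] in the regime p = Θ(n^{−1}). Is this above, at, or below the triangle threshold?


Number of potential triangles: C(101, 3) = 166650.
Each occurs with probability p³ ≈ (0.029703)³ ≈ 2.6205934e-05.
By linearity: E[X] = C(101, 3)·p³ ≈ 166650 · 2.6205934e-05 ≈ 4.36722.
Here α = 1, so p = 3/n is exactly at the triangle threshold p ~ 1/n. Asymptotically E[X] → c³/6 = 3³/6 = 9/2 ≈ 4.50000, a bounded constant. In this regime the triangle count is asymptotically Poisson(c³/6).

E[X] ≈ 4.36722; in regime p = Θ(1/n^{1}) E[X] stays bounded (at the triangle threshold p ~ 1/n).


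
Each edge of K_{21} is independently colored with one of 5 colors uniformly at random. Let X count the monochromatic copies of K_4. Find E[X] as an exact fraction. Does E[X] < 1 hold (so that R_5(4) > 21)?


E[X] = C(21, 4) · 5^{1 − 6} = 5985 · 5^{−5} = 5985/3125.
As a reduced fraction: E[X] = 1197/625 ≈ 1.91520.
Is E[X] < 1? NO.
Since E[X] ≥ 1, the first-moment bound is inconclusive at n = 21; it does NOT by itself certify R_5(4) > 21.

E[X] = 1197/625 ≈ 1.91520; E[X] ≥ 1; first-moment method inconclusive here.


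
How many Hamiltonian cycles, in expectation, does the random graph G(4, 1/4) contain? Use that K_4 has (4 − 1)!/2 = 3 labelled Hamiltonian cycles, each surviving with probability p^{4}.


K_4 has (4 − 1)!/2 = 3 labelled Hamiltonian cycles.
For each such Hamiltonian cycle H, let X_H = 1 if all 4 edges of H are present in G. Then P[X_H = 1] = p^{4} = (1/4)^{4} = 1/256.
By linearity of expectation: E[X] = Σ_H E[X_H] = 3 · p^{4} = 3 · 1/256 = 3/256.
Numerically: E[X] ≈ 0.011719.

E[X] = 3 · (1/4)^{4} = 3/256 ≈ 0.011719.


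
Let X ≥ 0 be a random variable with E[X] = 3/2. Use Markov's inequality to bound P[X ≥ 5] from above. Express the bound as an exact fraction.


μ = E[X] = 3/2, a = 5.
Markov: P[X ≥ 5] ≤ μ/a = (3/2)/5 = 3/10.
Numerically: ≈ 0.300.
(Since a = 5 > μ = 1.500, the bound 3/10 is < 1 and informative.)

P[X ≥ 5] ≤ 3/10 ≈ 0.300.


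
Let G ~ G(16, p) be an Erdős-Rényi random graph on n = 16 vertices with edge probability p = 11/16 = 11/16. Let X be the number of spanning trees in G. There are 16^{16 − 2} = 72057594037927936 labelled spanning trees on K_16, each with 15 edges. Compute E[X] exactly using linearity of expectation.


K_16 has 16^{16 − 2} = 72057594037927936 labelled spanning trees.
For each such spanning tree H, let X_H = 1 if all 15 edges of H are present in G. Then P[X_H = 1] = p^{15} = (11/16)^{15} = 4177248169415651/1152921504606846976.
Summing the indicators: E[X] = Σ_H E[X_H] = 72057594037927936 · p^{15} = 72057594037927936 · 4177248169415651/1152921504606846976 = 4177248169415651/16.
Numerically: E[X] ≈ 2.611e+14.

E[X] = 72057594037927936 · (11/16)^{15} = 4177248169415651/16 ≈ 2.611e+14.


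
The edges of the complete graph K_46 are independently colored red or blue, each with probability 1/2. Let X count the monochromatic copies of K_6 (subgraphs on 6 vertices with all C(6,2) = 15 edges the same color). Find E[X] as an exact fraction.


Let X = Σ_S X_S over the C(46, 6) = 9366819 subsets S of size 6, where X_S = 1 if the K_6 on S is monochromatic.
For a fixed S, the K_6 on S has C(6, 2) = 15 edges. P[all 15 edges red] = (1/2)^15, and likewise for blue, so P[monochromatic] = 2·(1/2)^15 = 2^{1 − 15} = 1/16384.
By linearity: E[X] = C(46, 6) · 2^{1 − 15} = 9366819 · 1/16384 = 9366819/16384.
Numerically: E[X] ≈ 571.7053.

E[X] = C(46,6)·2^(1−C(6,2)) = 9366819/16384 ≈ 571.7053.


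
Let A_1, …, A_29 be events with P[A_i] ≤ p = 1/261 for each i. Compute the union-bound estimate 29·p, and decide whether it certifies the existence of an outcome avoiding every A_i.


Union bound: P[∪_{i=1}^{29} A_i] ≤ Σ_i P[A_i] ≤ 29·p = 29·(1/261) = 1/9.
Numerically: 1/9 ≈ 0.1111.
Is 1/9 < 1? YES.
Since P[∪ A_i] ≤ 1/9 < 1, the complement has P[∩ A_i^c] ≥ 1 − 1/9 = 8/9 > 0, so some outcome avoids every A_i.

29·p = 1/9 ≈ 0.1111; existence CERTIFIED by the union bound.


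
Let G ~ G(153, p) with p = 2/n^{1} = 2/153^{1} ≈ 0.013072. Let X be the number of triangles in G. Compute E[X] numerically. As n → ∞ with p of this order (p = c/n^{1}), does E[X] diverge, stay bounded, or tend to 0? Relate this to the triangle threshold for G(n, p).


Number of potential triangles: C(153, 3) = 585276.
Each occurs with probability p³ ≈ (0.013072)³ ≈ 2.2336529e-06.
By linearity: E[X] = C(153, 3)·p³ ≈ 585276 · 2.2336529e-06 ≈ 1.30730.
Here α = 1, so p = 2/n is exactly at the triangle threshold p ~ 1/n. Asymptotically E[X] → c³/6 = 2³/6 = 4/3 ≈ 1.33333, a bounded constant. In this regime the triangle count is asymptotically Poisson(c³/6).

E[X] ≈ 1.30730; in regime p = Θ(1/n^{1}) E[X] stays bounded (at the triangle threshold p ~ 1/n).


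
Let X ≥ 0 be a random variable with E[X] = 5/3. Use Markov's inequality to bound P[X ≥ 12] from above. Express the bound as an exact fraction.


μ = E[X] = 5/3, a = 12.
Markov: P[X ≥ 12] ≤ μ/a = (5/3)/12 = 5/36.
Numerically: ≈ 0.138889.
(Since a = 12 > μ = 1.666667, the bound 5/36 is < 1 and informative.)

P[X ≥ 12] ≤ 5/36 ≈ 0.138889.


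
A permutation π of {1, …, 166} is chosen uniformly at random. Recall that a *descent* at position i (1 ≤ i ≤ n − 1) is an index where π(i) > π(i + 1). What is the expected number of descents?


Write X = Σ X_I over i = 1, …, 165, with X_I the indicator of one descent.
There are 165 indicators.
For each fixed i, the pair (π(i), π(i+1)) is a uniformly random ordered pair of distinct values from {1, …, 166}; by symmetry P[π(i) > π(i+1)] = 1/2.
By linearity: E[X] = 165 · (1/2) = (166 − 1) · (1/2) = 165/2 ≈ 82.5000.

E[X] = 165/2 = 82.5000.


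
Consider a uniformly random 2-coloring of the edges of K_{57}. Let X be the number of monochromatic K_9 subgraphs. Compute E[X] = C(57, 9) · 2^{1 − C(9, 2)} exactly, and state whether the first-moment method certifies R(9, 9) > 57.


E[X] = C(57, 9) · 2^{1 − 36} = 8996462475 · 2^{−35} = 8996462475/34359738368.
As a reduced fraction: E[X] = 8996462475/34359738368 ≈ 0.26183.
Is E[X] < 1? YES.
Since E[X] < 1, there exists a 2-coloring of K_{57} with no monochromatic K_9; hence R(9, 9) > 57.

E[X] = 8996462475/34359738368 ≈ 0.26183; E[X] < 1, so R(9, 9) > 57.


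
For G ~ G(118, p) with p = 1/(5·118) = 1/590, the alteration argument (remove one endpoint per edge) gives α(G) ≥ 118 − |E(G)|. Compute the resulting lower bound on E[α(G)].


E[|E(G)|] = C(118, 2)·p = 6903 · (1/590) = 117/10.
E[α(G)] ≥ n − E[|E(G)|] = 118 − 117/10 = 1063/10.
Numerically: ≈ 106.300000.
(This is only a lower bound; the true E[α(G)] may be larger.)

E[α(G)] ≥ 1063/10 ≈ 106.300000.


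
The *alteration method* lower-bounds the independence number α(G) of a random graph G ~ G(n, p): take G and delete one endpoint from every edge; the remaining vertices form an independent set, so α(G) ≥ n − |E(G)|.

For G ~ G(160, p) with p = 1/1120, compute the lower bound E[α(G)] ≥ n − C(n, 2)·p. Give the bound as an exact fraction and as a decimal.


E[|E(G)|] = C(160, 2)·p = 12720 · (1/1120) = 159/14.
E[α(G)] ≥ n − E[|E(G)|] = 160 − 159/14 = 2081/14.
Numerically: ≈ 148.643.
(This is only a lower bound; the true E[α(G)] may be larger.)

E[α(G)] ≥ 2081/14 ≈ 148.643.


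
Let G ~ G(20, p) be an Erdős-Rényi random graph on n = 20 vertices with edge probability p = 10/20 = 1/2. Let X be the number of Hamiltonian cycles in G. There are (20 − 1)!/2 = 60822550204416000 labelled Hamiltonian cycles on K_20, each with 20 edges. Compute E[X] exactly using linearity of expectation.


K_20 has (20 − 1)!/2 = 60822550204416000 labelled Hamiltonian cycles.
For each such Hamiltonian cycle H, let X_H = 1 if all 20 edges of H are present in G. Then P[X_H = 1] = p^{20} = (1/2)^{20} = 1/1048576.
By linearity: E[X] = Σ_H E[X_H] = 60822550204416000 · p^{20} = 60822550204416000 · 1/1048576 = 1856156927625/32.
Numerically: E[X] ≈ 5.8e+10.

E[X] = 60822550204416000 · (1/2)^{20} = 1856156927625/32 ≈ 5.8e+10.


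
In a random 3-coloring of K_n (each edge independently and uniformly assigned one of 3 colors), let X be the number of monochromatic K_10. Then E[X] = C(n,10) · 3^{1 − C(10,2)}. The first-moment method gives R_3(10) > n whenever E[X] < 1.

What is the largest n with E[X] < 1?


We need C(n, 10) · 3^{1 − 45} < 1, i.e. C(n, 10) < 3^{45 − 1} = 984770902183611232881.
Check values of n near the boundary:
  n = 570: C(570, 10) = 921524823451961408691; 921524823451961408691 < 984770902183611232881? YES
  n = 571: C(571, 10) = 937951290893172842001; 937951290893172842001 < 984770902183611232881? YES
  n = 572: C(572, 10) = 954640815642161682606; 954640815642161682606 < 984770902183611232881? YES
  n = 573: C(573, 10) = 971597135635805762226; 971597135635805762226 < 984770902183611232881? YES
  n = 574: C(574, 10) = 988824035203816502691; 988824035203816502691 < 984770902183611232881? NO
The largest n with C(n, 10) < 984770902183611232881 is n = 573 (where E[X] = 35985079097622435638/36472996377170786403 ≈ 0.9866225). Hence R_3(10) > 573, i.e. R_3(10) ≥ 574.

Largest n = 573; hence R_3(10) > 573.


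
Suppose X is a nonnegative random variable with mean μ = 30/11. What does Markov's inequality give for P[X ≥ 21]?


μ = E[X] = 30/11, a = 21.
Markov: P[X ≥ 21] ≤ μ/a = (30/11)/21 = 10/77.
Numerically: ≈ 0.129870.
(Since a = 21 > μ = 2.727273, the bound 10/77 is < 1 and informative.)

P[X ≥ 21] ≤ 10/77 ≈ 0.129870.


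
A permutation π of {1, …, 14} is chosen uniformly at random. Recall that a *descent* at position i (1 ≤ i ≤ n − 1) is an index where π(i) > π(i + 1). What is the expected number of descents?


Write X = Σ X_I over i = 1, …, 13, with X_I the indicator of one descent.
There are 13 indicators.
For each fixed i, the pair (π(i), π(i+1)) is a uniformly random ordered pair of distinct values from {1, …, 14}; by symmetry P[π(i) > π(i+1)] = 1/2.
By linearity: E[X] = 13 · (1/2) = (14 − 1) · (1/2) = 13/2 ≈ 6.5000.

E[X] = 13/2 = 6.5000.


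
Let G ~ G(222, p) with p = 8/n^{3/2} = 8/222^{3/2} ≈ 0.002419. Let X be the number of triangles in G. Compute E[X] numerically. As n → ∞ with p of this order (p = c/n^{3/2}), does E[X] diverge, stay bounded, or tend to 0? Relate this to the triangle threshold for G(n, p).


Number of potential triangles: C(222, 3) = 1798940.
Each occurs with probability p³ ≈ (0.002419)³ ≈ 1.414756e-08.
By linearity: E[X] = C(222, 3)·p³ ≈ 1798940 · 1.414756e-08 ≈ 0.0255.
Since α = 3/2 > 1, p = c/n^{3/2} = o(1/n) is below the triangle threshold p ~ 1/n. Asymptotically E[X] ~ (c³/6)·n^{3(1−α)} = (8³/6)·n^{-1.5} → 0, so by Markov's inequality G has no triangles w.h.p.

E[X] ≈ 0.0255; in regime p = Θ(1/n^{3/2}) E[X] tends to 0 (below the triangle threshold p ~ 1/n).


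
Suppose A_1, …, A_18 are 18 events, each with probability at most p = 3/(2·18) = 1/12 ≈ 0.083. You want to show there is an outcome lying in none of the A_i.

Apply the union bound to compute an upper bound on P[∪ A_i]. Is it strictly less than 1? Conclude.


Union bound: P[∪_{i=1}^{18} A_i] ≤ Σ_i P[A_i] ≤ 18·p = 18·(1/12) = 3/2.
Numerically: 3/2 ≈ 1.500.
Is 3/2 < 1? NO.
Since the bound 3/2 is ≥ 1, the union bound is uninformative here; it does NOT by itself certify existence.

18·p = 3/2 ≈ 1.500; existence NOT certified by the union bound.


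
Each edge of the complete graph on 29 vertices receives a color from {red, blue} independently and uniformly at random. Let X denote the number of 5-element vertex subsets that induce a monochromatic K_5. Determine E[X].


Let X = Σ_S X_S over the C(29, 5) = 118755 subsets S of size 5, where X_S = 1 if the K_5 on S is monochromatic.
For a fixed S, the K_5 on S has C(5, 2) = 10 edges. P[all 10 edges red] = (1/2)^10, and likewise for blue, so P[monochromatic] = 2·(1/2)^10 = 2^{1 − 10} = 1/512.
Summing: E[X] = C(29, 5) · 2^{1 − 10} = 118755 · 1/512 = 118755/512.
Numerically: E[X] ≈ 231.9434.

E[X] = C(29,5)·2^(1−C(5,2)) = 118755/512 ≈ 231.9434.


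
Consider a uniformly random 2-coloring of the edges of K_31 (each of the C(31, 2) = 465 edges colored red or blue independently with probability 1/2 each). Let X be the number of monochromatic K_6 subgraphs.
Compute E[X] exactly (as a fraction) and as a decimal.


Let X = Σ_S X_S over the C(31, 6) = 736281 subsets S of size 6, where X_S = 1 if the K_6 on S is monochromatic.
For a fixed S, the K_6 on S has C(6, 2) = 15 edges. P[all 15 edges red] = (1/2)^15, and likewise for blue, so P[monochromatic] = 2·(1/2)^15 = 2^{1 − 15} = 1/16384.
Summing: E[X] = C(31, 6) · 2^{1 − 15} = 736281 · 1/16384 = 736281/16384.
Numerically: E[X] ≈ 44.939026.

E[X] = C(31,6)·2^(1−C(6,2)) = 736281/16384 ≈ 44.939026.


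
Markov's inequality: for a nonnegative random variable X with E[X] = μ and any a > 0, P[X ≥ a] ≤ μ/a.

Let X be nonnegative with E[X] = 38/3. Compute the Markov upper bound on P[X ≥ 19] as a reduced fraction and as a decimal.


μ = E[X] = 38/3, a = 19.
Markov: P[X ≥ 19] ≤ μ/a = (38/3)/19 = 2/3.
Numerically: ≈ 0.667.
(Since a = 19 > μ = 12.667, the bound 2/3 is < 1 and informative.)

P[X ≥ 19] ≤ 2/3 ≈ 0.667.


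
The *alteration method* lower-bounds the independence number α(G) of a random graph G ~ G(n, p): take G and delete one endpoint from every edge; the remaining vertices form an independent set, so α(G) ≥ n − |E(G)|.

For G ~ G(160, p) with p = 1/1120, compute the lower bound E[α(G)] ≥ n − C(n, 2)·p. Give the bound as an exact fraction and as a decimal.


E[|E(G)|] = C(160, 2)·p = 12720 · (1/1120) = 159/14.
E[α(G)] ≥ n − E[|E(G)|] = 160 − 159/14 = 2081/14.
Numerically: ≈ 148.6429.
(This is only a lower bound; the true E[α(G)] may be larger.)

E[α(G)] ≥ 2081/14 ≈ 148.6429.


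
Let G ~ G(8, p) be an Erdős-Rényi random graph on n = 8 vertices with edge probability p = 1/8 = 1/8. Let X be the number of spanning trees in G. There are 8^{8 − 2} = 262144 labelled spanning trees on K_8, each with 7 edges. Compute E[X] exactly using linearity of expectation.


K_8 has 8^{8 − 2} = 262144 labelled spanning trees.
For each such spanning tree H, let X_H = 1 if all 7 edges of H are present in G. Then P[X_H = 1] = p^{7} = (1/8)^{7} = 1/2097152.
By linearity of expectation: E[X] = Σ_H E[X_H] = 262144 · p^{7} = 262144 · 1/2097152 = 1/8.
Numerically: E[X] ≈ 0.125.

E[X] = 262144 · (1/8)^{7} = 1/8 ≈ 0.125.


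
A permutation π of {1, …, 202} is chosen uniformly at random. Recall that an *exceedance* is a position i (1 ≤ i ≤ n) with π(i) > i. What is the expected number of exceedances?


Write X = Σ_{i=1}^{202} X_i, where X_i = 1_{π(i) > i}.
For each fixed i, π(i) is uniform over {1, …, 202} (marginal of a uniform permutation), so P[π(i) > i] = (n − i)/n. Summing: Σ_{i=1}^{202} (n − i)/n = (0 + 1 + … + 201)/202 = 202(202 − 1)/(2·202) = (202 − 1)/2.
Hence E[X] = Σ_{i=1}^{202} (202 − i)/202 = 201/2 ≈ 100.5000.

E[X] = 201/2 = 100.5000.


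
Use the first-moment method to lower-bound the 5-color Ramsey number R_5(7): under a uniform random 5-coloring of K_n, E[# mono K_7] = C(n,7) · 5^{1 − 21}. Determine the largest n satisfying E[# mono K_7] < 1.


We need C(n, 7) · 5^{1 − 21} < 1, i.e. C(n, 7) < 5^{21 − 1} = 95367431640625.
Check values of n near the boundary:
  n = 335: C(335, 7) = 88202498238195; 88202498238195 < 95367431640625? YES
  n = 336: C(336, 7) = 90079147136880; 90079147136880 < 95367431640625? YES
  n = 337: C(337, 7) = 91989916924632; 91989916924632 < 95367431640625? YES
  n = 338: C(338, 7) = 93935323022736; 93935323022736 < 95367431640625? YES
  n = 339: C(339, 7) = 95915887062372; 95915887062372 < 95367431640625? NO
The largest n with C(n, 7) < 95367431640625 is n = 338 (where E[X] = 93935323022736/95367431640625 ≈ 0.984983). Hence R_5(7) > 338, i.e. R_5(7) ≥ 339.

Largest n = 338; hence R_5(7) > 338.


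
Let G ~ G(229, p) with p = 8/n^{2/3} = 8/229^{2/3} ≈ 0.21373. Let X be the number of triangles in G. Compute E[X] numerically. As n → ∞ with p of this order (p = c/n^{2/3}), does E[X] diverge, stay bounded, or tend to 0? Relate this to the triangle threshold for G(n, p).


Number of potential triangles: C(229, 3) = 1975354.
Each occurs with probability p³ ≈ (0.21373)³ ≈ 9.7633531e-03.
By linearity: E[X] = C(229, 3)·p³ ≈ 1975354 · 9.7633531e-03 ≈ 19286.07860.
Since α = 2/3 < 1, p = c/n^{2/3} ≫ 1/n is above the triangle threshold p ~ 1/n. Asymptotically E[X] ~ (c³/6)·n^{3(1−α)} = (8³/6)·n^{1} → ∞; triangles are abundant w.h.p.

E[X] ≈ 19286.07860; in regime p = Θ(1/n^{2/3}) E[X] diverges (above the triangle threshold p ~ 1/n).


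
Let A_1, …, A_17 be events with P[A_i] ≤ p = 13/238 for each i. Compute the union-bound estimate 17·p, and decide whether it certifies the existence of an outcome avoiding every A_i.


Union bound: P[∪_{i=1}^{17} A_i] ≤ Σ_i P[A_i] ≤ 17·p = 17·(13/238) = 13/14.
Numerically: 13/14 ≈ 0.9286.
Is 13/14 < 1? YES.
Since P[∪ A_i] ≤ 13/14 < 1, the complement has P[∩ A_i^c] ≥ 1 − 13/14 = 1/14 > 0, so some outcome avoids every A_i.

17·p = 13/14 ≈ 0.9286; existence CERTIFIED by the union bound.


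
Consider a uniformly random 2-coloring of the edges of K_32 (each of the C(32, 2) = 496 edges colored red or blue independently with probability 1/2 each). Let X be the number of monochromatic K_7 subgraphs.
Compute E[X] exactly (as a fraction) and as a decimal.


Let X = Σ_S X_S over the C(32, 7) = 3365856 subsets S of size 7, where X_S = 1 if the K_7 on S is monochromatic.
For a fixed S, the K_7 on S has C(7, 2) = 21 edges. P[all 21 edges red] = (1/2)^21, and likewise for blue, so P[monochromatic] = 2·(1/2)^21 = 2^{1 − 21} = 1/1048576.
By linearity: E[X] = C(32, 7) · 2^{1 − 21} = 3365856 · 1/1048576 = 105183/32768.
Numerically: E[X] ≈ 3.20993.

E[X] = C(32,7)·2^(1−C(7,2)) = 105183/32768 ≈ 3.20993.


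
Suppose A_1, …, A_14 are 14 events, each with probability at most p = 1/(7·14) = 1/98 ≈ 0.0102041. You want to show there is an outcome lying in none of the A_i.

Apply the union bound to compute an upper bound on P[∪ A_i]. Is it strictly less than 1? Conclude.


Union bound: P[∪_{i=1}^{14} A_i] ≤ Σ_i P[A_i] ≤ 14·p = 14·(1/98) = 1/7.
Numerically: 1/7 ≈ 0.1428571.
Is 1/7 < 1? YES.
Since P[∪ A_i] ≤ 1/7 < 1, the complement has P[∩ A_i^c] ≥ 1 − 1/7 = 6/7 > 0, so some outcome avoids every A_i.

14·p = 1/7 ≈ 0.1428571; existence CERTIFIED by the union bound.


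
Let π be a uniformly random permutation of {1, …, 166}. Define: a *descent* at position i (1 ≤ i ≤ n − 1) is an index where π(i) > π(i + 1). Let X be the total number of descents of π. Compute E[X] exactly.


Write X = Σ X_I over i = 1, …, 165, with X_I the indicator of one descent.
There are 165 indicators.
For each fixed i, the pair (π(i), π(i+1)) is a uniformly random ordered pair of distinct values from {1, …, 166}; by symmetry P[π(i) > π(i+1)] = 1/2.
By linearity: E[X] = 165 · (1/2) = (166 − 1) · (1/2) = 165/2 ≈ 82.50000.

E[X] = 165/2 = 82.50000.


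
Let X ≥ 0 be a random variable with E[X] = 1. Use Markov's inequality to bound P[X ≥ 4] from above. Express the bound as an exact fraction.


μ = E[X] = 1, a = 4.
Markov: P[X ≥ 4] ≤ μ/a = (1)/4 = 1/4.
Numerically: ≈ 0.250000.
(Since a = 4 > μ = 1.000000, the bound 1/4 is < 1 and informative.)

P[X ≥ 4] ≤ 1/4 ≈ 0.250000.


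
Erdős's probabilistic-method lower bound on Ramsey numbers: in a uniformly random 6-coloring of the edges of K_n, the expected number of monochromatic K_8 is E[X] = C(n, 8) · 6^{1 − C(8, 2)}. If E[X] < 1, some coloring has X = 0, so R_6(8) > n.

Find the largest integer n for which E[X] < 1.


We need C(n, 8) · 6^{1 − 28} < 1, i.e. C(n, 8) < 6^{28 − 1} = 1023490369077469249536.
Check values of n near the boundary:
  n = 1592: C(1592, 8) = 1005480414540892933435; 1005480414540892933435 < 1023490369077469249536? YES
  n = 1593: C(1593, 8) = 1010555394551193970323; 1010555394551193970323 < 1023490369077469249536? YES
  n = 1594: C(1594, 8) = 1015652773590544255167; 1015652773590544255167 < 1023490369077469249536? YES
  n = 1595: C(1595, 8) = 1020772636343363633895; 1020772636343363633895 < 1023490369077469249536? YES
  n = 1596: C(1596, 8) = 1025915067760710553965; 1025915067760710553965 < 1023490369077469249536? NO
The largest n with C(n, 8) < 1023490369077469249536 is n = 1595 (where E[X] = 113419181815929292655/113721152119718805504 ≈ 0.99734). Hence R_6(8) > 1595, i.e. R_6(8) ≥ 1596.

Largest n = 1595; hence R_6(8) > 1595.


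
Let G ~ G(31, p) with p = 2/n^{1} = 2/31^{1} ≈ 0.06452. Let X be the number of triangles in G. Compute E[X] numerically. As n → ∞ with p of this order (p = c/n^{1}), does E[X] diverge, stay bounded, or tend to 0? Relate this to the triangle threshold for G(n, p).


Number of potential triangles: C(31, 3) = 4495.
Each occurs with probability p³ ≈ (0.06452)³ ≈ 2.685375e-04.
By linearity: E[X] = C(31, 3)·p³ ≈ 4495 · 2.685375e-04 ≈ 1.2071.
Here α = 1, so p = 2/n is exactly at the triangle threshold p ~ 1/n. Asymptotically E[X] → c³/6 = 2³/6 = 4/3 ≈ 1.3333, a bounded constant. In this regime the triangle count is asymptotically Poisson(c³/6).

E[X] ≈ 1.2071; in regime p = Θ(1/n^{1}) E[X] stays bounded (at the triangle threshold p ~ 1/n).


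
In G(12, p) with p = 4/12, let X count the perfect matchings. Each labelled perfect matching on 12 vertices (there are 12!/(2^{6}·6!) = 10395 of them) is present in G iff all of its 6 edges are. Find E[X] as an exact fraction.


K_12 has 12!/(2^{6}·6!) = 10395 labelled perfect matchings.
For each such perfect matching H, let X_H = 1 if all 6 edges of H are present in G. Then P[X_H = 1] = p^{6} = (1/3)^{6} = 1/729.
By linearity: E[X] = Σ_H E[X_H] = 10395 · p^{6} = 10395 · 1/729 = 385/27.
Numerically: E[X] ≈ 14.2593.

E[X] = 10395 · (1/3)^{6} = 385/27 ≈ 14.2593.


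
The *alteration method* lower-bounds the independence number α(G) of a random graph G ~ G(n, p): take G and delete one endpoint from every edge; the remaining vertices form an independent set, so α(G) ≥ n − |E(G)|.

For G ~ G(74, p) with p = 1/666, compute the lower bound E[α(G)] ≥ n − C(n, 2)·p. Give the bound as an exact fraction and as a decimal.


E[|E(G)|] = C(74, 2)·p = 2701 · (1/666) = 73/18.
E[α(G)] ≥ n − E[|E(G)|] = 74 − 73/18 = 1259/18.
Numerically: ≈ 69.944.
(This is only a lower bound; the true E[α(G)] may be larger.)

E[α(G)] ≥ 1259/18 ≈ 69.944.
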